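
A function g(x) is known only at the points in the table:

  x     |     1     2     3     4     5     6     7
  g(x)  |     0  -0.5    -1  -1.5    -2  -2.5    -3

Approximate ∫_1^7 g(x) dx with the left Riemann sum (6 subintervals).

-7.5

Δx = 1.
Sum = 1·[0 + (-0.5) + (-1) + (-1.5) + (-2) + (-2.5)] = -7.5.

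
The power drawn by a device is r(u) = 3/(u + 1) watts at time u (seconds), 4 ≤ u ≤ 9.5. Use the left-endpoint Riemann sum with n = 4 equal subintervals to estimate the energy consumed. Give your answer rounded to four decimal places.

Δu = (9.5 − 4)/4 = 1.375.
Left endpoints: 4, 5.375, 6.75, 8.125.
r(4) = 0.6, r(5.375) = 8/17, r(6.75) = 12/31, r(8.125) = 24/73.
Sum = Δu · [r(4) + r(5.375) + r(6.75) + r(8.125)].
Sum ≈ 2.4564.

2.4564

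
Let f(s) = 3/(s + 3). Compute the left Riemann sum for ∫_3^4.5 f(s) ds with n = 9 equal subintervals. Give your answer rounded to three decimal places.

0.678

Δs = (4.5 − 3)/9 = 1/6.
Left endpoints: 3, 19/6, 10/3, 3.5, 11/3, 23/6, 4, 25/6, 13/3.
f(3) = 0.5, f(19/6) = 18/37, f(10/3) = 9/19, f(3.5) = 6/13, f(11/3) = 0.45, f(23/6) = 18/41, f(4) = 3/7, f(25/6) = 18/43, f(13/3) = 9/22.
Sum = Δs · [f(3) + f(19/6) + f(10/3) + ...].
Sum ≈ 0.678.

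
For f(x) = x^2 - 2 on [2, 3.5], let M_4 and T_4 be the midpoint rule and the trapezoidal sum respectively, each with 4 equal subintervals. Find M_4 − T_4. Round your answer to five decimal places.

M_4 ≈ 8.6074219.
T_4 = 8.66015625.
M_4 − T_4 ≈ -0.05273.

-0.05273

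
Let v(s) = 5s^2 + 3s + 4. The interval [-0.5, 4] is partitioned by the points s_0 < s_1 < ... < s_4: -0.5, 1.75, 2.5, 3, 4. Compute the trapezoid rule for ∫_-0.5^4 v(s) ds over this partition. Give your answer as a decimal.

159.28125

Subinterval widths: 2.25, 0.75, 0.5, 1.
v(-0.5) = 3.75, v(1.75) = 24.5625, v(2.5) = 42.75, v(3) = 58, v(4) = 96.
On each subinterval the trapezoid contributes (Δs_i/2)·[v(s_{i-1}) + v(s_i)].
Sum = 159.28125.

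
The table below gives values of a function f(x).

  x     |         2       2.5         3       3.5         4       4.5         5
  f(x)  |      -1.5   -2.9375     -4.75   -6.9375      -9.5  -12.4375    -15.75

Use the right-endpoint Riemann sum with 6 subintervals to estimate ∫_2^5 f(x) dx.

-26.15625

Δx = 0.5.
Sum = 0.5·[(-2.9375) + (-4.75) + (-6.9375) + (-9.5) + (-12.4375) + (-15.75)] = -26.15625.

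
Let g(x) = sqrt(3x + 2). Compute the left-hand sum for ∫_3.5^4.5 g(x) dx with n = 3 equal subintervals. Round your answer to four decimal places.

3.6726

Δx = (4.5 − 3.5)/3 = 1/3.
Left endpoints: 3.5, 23/6, 25/6.
g(3.5) ≈ 3.5355, g(23/6) ≈ 3.6742, g(25/6) ≈ 3.8079.
Sum = Δx · [g(3.5) + g(23/6) + g(25/6)].
Sum ≈ 3.6726.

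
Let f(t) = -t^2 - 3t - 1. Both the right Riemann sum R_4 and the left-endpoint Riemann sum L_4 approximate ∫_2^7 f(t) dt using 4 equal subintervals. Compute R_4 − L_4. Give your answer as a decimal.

-75

R_4 = -222.96875.
L_4 = -147.96875.
R_4 − L_4 = -75.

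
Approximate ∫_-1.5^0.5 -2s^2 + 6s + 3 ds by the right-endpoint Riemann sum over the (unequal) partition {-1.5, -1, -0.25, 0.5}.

2.65625

Subinterval widths: 0.5, 0.75, 0.75.
Right endpoints: -1, -0.25, 0.5.
f(-1) = -5, f(-0.25) = 1.375, f(0.5) = 5.5.
Sum = Σ Δs_i · f(s_i).
Sum = 2.65625.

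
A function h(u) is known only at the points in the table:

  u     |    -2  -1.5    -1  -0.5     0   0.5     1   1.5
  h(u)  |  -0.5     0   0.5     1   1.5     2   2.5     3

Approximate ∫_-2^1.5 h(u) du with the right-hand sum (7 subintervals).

5.25

Δu = 0.5.
Sum = 0.5·[0 + 0.5 + 1 + 1.5 + 2 + 2.5 + 3] = 5.25.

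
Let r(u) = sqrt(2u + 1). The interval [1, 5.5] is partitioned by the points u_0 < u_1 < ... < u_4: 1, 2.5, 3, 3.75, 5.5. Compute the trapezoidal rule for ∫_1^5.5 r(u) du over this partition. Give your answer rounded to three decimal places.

Subinterval widths: 1.5, 0.5, 0.75, 1.75.
r(1) ≈ 1.732, r(2.5) ≈ 2.449, r(3) ≈ 2.646, r(3.75) ≈ 2.915, r(5.5) ≈ 3.464.
On each subinterval the trapezoid contributes (Δu_i/2)·[r(u_{i-1}) + r(u_i)].
Sum ≈ 12.078.

12.078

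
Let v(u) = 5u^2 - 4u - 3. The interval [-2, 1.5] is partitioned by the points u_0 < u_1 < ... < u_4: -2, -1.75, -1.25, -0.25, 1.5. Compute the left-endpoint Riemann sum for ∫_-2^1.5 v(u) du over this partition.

Subinterval widths: 0.25, 0.5, 1, 1.75.
Left endpoints: -2, -1.75, -1.25, -0.25.
v(-2) = 25, v(-1.75) = 19.3125, v(-1.25) = 9.8125, v(-0.25) = -1.6875.
Sum = Σ Δu_i · v(u_i).
Sum = 22.765625.

22.765625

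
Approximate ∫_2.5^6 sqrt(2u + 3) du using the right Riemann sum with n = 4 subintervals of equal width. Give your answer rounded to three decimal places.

12.273

Δu = (6 − 2.5)/4 = 0.875.
Right endpoints: 3.375, 4.25, 5.125, 6.
f(3.375) ≈ 3.122, f(4.25) ≈ 3.391, f(5.125) ≈ 3.640, f(6) ≈ 3.873.
Sum = Δu · [f(3.375) + f(4.25) + f(5.125) + f(6)].
Sum ≈ 12.273.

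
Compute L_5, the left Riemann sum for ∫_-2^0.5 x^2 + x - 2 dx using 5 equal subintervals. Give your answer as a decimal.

Δx = (0.5 − (-2))/5 = 0.5.
Left endpoints: -2, -1.5, -1, -0.5, 0.
f(-2) = 0, f(-1.5) = -1.25, f(-1) = -2, f(-0.5) = -2.25, f(0) = -2.
Sum = Δx · [f(-2) + f(-1.5) + f(-1) + f(-0.5) + f(0)].
Sum = -3.75.

-3.75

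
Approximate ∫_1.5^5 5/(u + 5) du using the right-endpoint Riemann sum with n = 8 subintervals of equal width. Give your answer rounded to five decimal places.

2.09611

Δu = (5 − 1.5)/8 = 0.4375.
Right endpoints: 1.9375, 2.375, 2.8125, 3.25, 3.6875, 4.125, 4.5625, 5.
f(1.9375) = 80/111, f(2.375) = 40/59, f(2.8125) = 0.64, f(3.25) = 20/33, f(3.6875) = 80/139, f(4.125) = 40/73, f(4.5625) = 80/153, f(5) = 0.5.
Sum = Δu · [f(1.9375) + f(2.375) + f(2.8125) + ...].
Sum ≈ 2.09611.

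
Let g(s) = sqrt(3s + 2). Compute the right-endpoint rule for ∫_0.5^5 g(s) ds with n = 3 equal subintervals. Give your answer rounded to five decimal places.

15.73060

Δs = (5 − 0.5)/3 = 1.5.
Right endpoints: 2, 3.5, 5.
g(2) ≈ 2.82843, g(3.5) ≈ 3.53553, g(5) ≈ 4.12311.
Sum = Δs · [g(2) + g(3.5) + g(5)].
Sum ≈ 15.73060.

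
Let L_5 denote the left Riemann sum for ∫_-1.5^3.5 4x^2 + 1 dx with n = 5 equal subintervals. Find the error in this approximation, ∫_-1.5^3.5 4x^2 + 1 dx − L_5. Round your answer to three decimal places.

16.667

Exact integral: ∫_-1.5^3.5 f(x) dx ≈ 66.66667.
L_5 = 50.
Error ≈ 66.66667 − 50 ≈ 16.667.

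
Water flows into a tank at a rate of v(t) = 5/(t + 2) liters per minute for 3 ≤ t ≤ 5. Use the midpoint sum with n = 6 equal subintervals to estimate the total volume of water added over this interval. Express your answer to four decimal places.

1.6819

Δt = (5 − 3)/6 = 1/3.
Midpoints: 19/6, 3.5, 23/6, 25/6, 4.5, 29/6.
v(19/6) = 30/31, v(3.5) = 10/11, v(23/6) = 6/7, v(25/6) = 30/37, v(4.5) = 10/13, v(29/6) = 30/41.
Sum = Δt · [v(19/6) + v(3.5) + v(23/6) + ...].
Sum ≈ 1.6819.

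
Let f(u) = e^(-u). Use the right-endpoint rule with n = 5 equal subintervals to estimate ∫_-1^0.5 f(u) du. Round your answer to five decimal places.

Δu = (0.5 − (-1))/5 = 0.3.
Right endpoints: -0.7, -0.4, -0.1, 0.2, 0.5.
f(-0.7) ≈ 2.01375, f(-0.4) ≈ 1.49182, f(-0.1) ≈ 1.10517, f(0.2) ≈ 0.81873, f(0.5) ≈ 0.60653.
Sum = Δu · [f(-0.7) + f(-0.4) + f(-0.1) + f(0.2) + f(0.5)].
Sum ≈ 1.81080.

1.81080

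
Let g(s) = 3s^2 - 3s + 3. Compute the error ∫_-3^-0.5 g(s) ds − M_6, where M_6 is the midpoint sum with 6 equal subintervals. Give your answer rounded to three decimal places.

0.109

Exact integral: ∫_-3^-0.5 g(s) ds = 47.5.
M_6 ≈ 47.39149.
Error ≈ 47.5 − 47.39149 ≈ 0.109.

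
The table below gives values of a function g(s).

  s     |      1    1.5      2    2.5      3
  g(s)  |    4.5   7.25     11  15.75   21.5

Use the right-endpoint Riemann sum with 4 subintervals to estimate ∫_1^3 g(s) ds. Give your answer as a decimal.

Δs = 0.5.
Sum = 0.5·[7.25 + 11 + 15.75 + 21.5] = 27.75.

27.75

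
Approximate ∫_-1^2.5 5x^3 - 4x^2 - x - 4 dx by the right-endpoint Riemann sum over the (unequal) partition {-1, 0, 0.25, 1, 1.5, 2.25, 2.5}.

27.578125

Subinterval widths: 1, 0.25, 0.75, 0.5, 0.75, 0.25.
Right endpoints: 0, 0.25, 1, 1.5, 2.25, 2.5.
f(0) = -4, f(0.25) = -4.421875, f(1) = -4, f(1.5) = 2.375, f(2.25) = 30.453125, f(2.5) = 46.625.
Sum = Σ Δx_i · f(x_i).
Sum = 27.578125.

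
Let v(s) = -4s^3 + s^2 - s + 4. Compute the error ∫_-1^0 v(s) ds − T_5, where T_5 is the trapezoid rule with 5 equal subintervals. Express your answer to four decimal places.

Exact integral: ∫_-1^0 v(s) ds ≈ 5.833333.
T_5 = 5.88.
Error ≈ 5.833333 − 5.88 ≈ -0.0467.

-0.0467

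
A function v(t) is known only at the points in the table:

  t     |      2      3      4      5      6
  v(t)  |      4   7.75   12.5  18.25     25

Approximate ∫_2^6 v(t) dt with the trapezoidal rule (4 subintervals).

53

Δt = 1.
T_4 = (1/2)·[4 + 2·7.75 + 2·12.5 + 2·18.25 + 25] = 53.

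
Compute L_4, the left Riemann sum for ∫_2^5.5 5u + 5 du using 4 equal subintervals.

Δu = (5.5 − 2)/4 = 0.875.
Left endpoints: 2, 2.875, 3.75, 4.625.
f(2) = 15, f(2.875) = 19.375, f(3.75) = 23.75, f(4.625) = 28.125.
Sum = Δu · [f(2) + f(2.875) + f(3.75) + f(4.625)].
Sum = 75.46875.

75.46875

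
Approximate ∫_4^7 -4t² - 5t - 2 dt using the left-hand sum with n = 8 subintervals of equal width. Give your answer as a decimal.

-433.21875

Δt = (7 − 4)/8 = 0.375.
Left endpoints: 4, 4.375, 4.75, 5.125, 5.5, 5.875, 6.25, 6.625.
f(4) = -86, f(4.375) = -100.4375, f(4.75) = -116, f(5.125) = -132.6875, f(5.5) = -150.5, f(5.875) = -169.4375, f(6.25) = -189.5, f(6.625) = -210.6875.
Sum = Δt · [f(4) + f(4.375) + f(4.75) + ...].
Sum = -433.21875.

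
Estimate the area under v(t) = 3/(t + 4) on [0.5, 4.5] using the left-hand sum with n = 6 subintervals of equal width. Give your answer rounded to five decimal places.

2.01648

Δt = (4.5 − 0.5)/6 = 2/3.
Left endpoints: 0.5, 7/6, 11/6, 2.5, 19/6, 23/6.
v(0.5) = 2/3, v(7/6) = 18/31, v(11/6) = 18/35, v(2.5) = 6/13, v(19/6) = 18/43, v(23/6) = 18/47.
Sum = Δt · [v(0.5) + v(7/6) + v(11/6) + ...].
Sum ≈ 2.01648.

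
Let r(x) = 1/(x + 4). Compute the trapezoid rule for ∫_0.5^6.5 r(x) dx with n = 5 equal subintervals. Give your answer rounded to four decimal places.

0.8521

Δx = (6.5 − 0.5)/5 = 1.2.
r(0.5) = 2/9, r(1.7) = 10/57, r(2.9) = 10/69, r(4.1) = 10/81, r(5.3) = 10/93, r(6.5) = 2/21.
T_5 = (Δx/2)·[r(x_0) + 2r(x_1) + ... + 2r(x_{4}) + r(x_5)].
Sum ≈ 0.8521.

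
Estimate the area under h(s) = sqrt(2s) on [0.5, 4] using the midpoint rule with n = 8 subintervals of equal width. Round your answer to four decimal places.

7.2142

Δs = (4 − 0.5)/8 = 0.4375.
Midpoints: 0.71875, 1.15625, 1.59375, 2.03125, 2.46875, 2.90625, 3.34375, 3.78125.
h(0.71875) ≈ 1.1990, h(1.15625) ≈ 1.5207, h(1.59375) ≈ 1.7854, h(2.03125) ≈ 2.0156, h(2.46875) ≈ 2.2220, h(2.90625) ≈ 2.4109, h(3.34375) ≈ 2.5860, h(3.78125) ≈ 2.7500.
Sum = Δs · [h(0.71875) + h(1.15625) + h(1.59375) + ...].
Sum ≈ 7.2142.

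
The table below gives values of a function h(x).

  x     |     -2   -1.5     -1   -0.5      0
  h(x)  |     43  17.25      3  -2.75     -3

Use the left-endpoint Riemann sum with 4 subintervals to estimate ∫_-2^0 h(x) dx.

Δx = 0.5.
Sum = 0.5·[43 + 17.25 + 3 + (-2.75)] = 30.25.

30.25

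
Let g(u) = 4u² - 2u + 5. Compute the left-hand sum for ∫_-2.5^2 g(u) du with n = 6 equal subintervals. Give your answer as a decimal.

Δu = (2 − (-2.5))/6 = 0.75.
Left endpoints: -2.5, -1.75, -1, -0.25, 0.5, 1.25.
g(-2.5) = 35, g(-1.75) = 20.75, g(-1) = 11, g(-0.25) = 5.75, g(0.5) = 5, g(1.25) = 8.75.
Sum = Δu · [g(-2.5) + g(-1.75) + g(-1) + ...].
Sum = 64.6875.

64.6875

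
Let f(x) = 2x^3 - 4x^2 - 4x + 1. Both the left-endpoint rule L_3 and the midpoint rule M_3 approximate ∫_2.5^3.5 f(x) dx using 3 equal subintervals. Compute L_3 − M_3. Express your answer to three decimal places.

-4.028

L_3 ≈ 4.00926.
M_3 ≈ 8.03704.
L_3 − M_3 ≈ -4.028.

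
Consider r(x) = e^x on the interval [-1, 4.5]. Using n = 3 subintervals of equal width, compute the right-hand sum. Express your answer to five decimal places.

195.63504

Δx = (4.5 − (-1))/3 = 11/6.
Right endpoints: 5/6, 8/3, 4.5.
r(5/6) ≈ 2.30098, r(8/3) ≈ 14.39192, r(4.5) ≈ 90.01713.
Sum = Δx · [r(5/6) + r(8/3) + r(4.5)].
Sum ≈ 195.63504.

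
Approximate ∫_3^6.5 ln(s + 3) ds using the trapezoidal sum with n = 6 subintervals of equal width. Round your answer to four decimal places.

7.1350

Δs = (6.5 − 3)/6 = 7/12.
f(3) ≈ 1.7918, f(43/12) ≈ 1.8845, f(25/6) ≈ 1.9694, f(4.75) ≈ 2.0477, f(16/3) ≈ 2.1203, f(71/12) ≈ 2.1879, f(6.5) ≈ 2.2513.
T_6 = (Δs/2)·[f(s_0) + 2f(s_1) + ... + 2f(s_{5}) + f(s_6)].
Sum ≈ 7.1350.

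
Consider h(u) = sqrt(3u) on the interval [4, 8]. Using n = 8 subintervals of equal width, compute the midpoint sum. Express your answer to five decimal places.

16.89161

Δu = (8 − 4)/8 = 0.5.
Midpoints: 4.25, 4.75, 5.25, 5.75, 6.25, 6.75, 7.25, 7.75.
h(4.25) ≈ 3.57071, h(4.75) ≈ 3.77492, h(5.25) ≈ 3.96863, h(5.75) ≈ 4.15331, h(6.25) ≈ 4.33013, h(6.75) ≈ 4.50000, h(7.25) ≈ 4.66369, h(7.75) ≈ 4.82183.
Sum = Δu · [h(4.25) + h(4.75) + h(5.25) + ...].
Sum ≈ 16.89161.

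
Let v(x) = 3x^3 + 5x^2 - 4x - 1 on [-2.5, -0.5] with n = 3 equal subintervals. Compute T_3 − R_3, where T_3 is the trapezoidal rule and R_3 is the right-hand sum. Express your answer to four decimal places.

T_3 ≈ 5.324074.
R_3 ≈ 8.157407.
T_3 − R_3 ≈ -2.8333.

-2.8333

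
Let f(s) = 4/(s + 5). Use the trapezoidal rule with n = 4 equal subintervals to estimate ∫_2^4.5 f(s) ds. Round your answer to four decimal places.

1.2227

Δs = (4.5 − 2)/4 = 0.625.
f(2) = 4/7, f(2.625) = 32/61, f(3.25) = 16/33, f(3.875) = 32/71, f(4.5) = 8/19.
T_4 = (Δs/2)·[f(s_0) + 2f(s_1) + 2f(s_2) + 2f(s_3) + f(s_4)].
Sum ≈ 1.2227.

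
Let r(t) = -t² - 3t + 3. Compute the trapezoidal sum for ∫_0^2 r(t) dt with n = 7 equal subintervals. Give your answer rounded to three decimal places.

Δt = (2 − 0)/7 = 2/7.
r(0) = 3, r(2/7) = 101/49, r(4/7) = 47/49, r(6/7) = -15/49, r(8/7) = -85/49, r(10/7) = -163/49, r(12/7) = -249/49, r(2) = -7.
T_7 = (Δt/2)·[r(t_0) + 2r(t_1) + ... + 2r(t_{6}) + r(t_7)].
Sum ≈ -2.694.

-2.694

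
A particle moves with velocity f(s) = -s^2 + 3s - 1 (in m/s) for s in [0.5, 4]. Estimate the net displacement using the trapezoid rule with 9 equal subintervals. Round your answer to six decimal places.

Δs = (4 − 0.5)/9 = 7/18.
f(0.5) = 0.25, f(8/9) = 71/81, f(23/18) = 389/324, f(5/3) = 11/9, f(37/18) = 305/324, f(22/9) = 29/81, f(17/6) = -19/36, f(29/9) = -139/81, f(65/18) = -1039/324, f(4) = -5.
T_9 = (Δs/2)·[f(s_0) + 2f(s_1) + ... + 2f(s_{8}) + f(s_9)].
Sum ≈ -1.254887.

-1.254887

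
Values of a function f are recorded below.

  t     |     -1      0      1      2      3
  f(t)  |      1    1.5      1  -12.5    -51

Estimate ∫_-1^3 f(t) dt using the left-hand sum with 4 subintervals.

-9

Δt = 1.
Sum = 1·[1 + 1.5 + 1 + (-12.5)] = -9.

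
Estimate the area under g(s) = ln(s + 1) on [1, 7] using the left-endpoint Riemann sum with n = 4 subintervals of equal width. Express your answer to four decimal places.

8.1407

Δs = (7 − 1)/4 = 1.5.
Left endpoints: 1, 2.5, 4, 5.5.
g(1) ≈ 0.6931, g(2.5) ≈ 1.2528, g(4) ≈ 1.6094, g(5.5) ≈ 1.8718.
Sum = Δs · [g(1) + g(2.5) + g(4) + g(5.5)].
Sum ≈ 8.1407.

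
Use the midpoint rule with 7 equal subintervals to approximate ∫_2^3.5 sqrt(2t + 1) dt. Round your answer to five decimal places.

Δt = (3.5 − 2)/7 = 3/14.
Midpoints: 59/28, 65/28, 71/28, 2.75, 83/28, 89/28, 95/28.
f(59/28) ≈ 2.28348, f(65/28) ≈ 2.37547, f(71/28) ≈ 2.46403, f(2.75) ≈ 2.54951, f(83/28) ≈ 2.63222, f(89/28) ≈ 2.71241, f(95/28) ≈ 2.79029.
Sum = Δt · [f(59/28) + f(65/28) + f(71/28) + ...].
Sum ≈ 3.81587.

3.81587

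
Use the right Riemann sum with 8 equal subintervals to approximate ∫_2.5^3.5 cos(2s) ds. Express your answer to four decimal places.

Δs = (3.5 − 2.5)/8 = 0.125.
Right endpoints: 2.625, 2.75, 2.875, 3, 3.125, 3.25, 3.375, 3.5.
f(2.625) ≈ 0.5121, f(2.75) ≈ 0.7087, f(2.875) ≈ 0.8612, f(3) ≈ 0.9602, f(3.125) ≈ 0.9994, f(3.25) ≈ 0.9766, f(3.375) ≈ 0.8930, f(3.5) ≈ 0.7539.
Sum = Δs · [f(2.625) + f(2.75) + f(2.875) + ...].
Sum ≈ 0.8331.

0.8331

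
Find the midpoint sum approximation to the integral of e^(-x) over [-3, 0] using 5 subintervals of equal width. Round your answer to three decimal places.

Δx = (0 − (-3))/5 = 0.6.
Midpoints: -2.7, -2.1, -1.5, -0.9, -0.3.
f(-2.7) ≈ 14.880, f(-2.1) ≈ 8.166, f(-1.5) ≈ 4.482, f(-0.9) ≈ 2.460, f(-0.3) ≈ 1.350.
Sum = Δx · [f(-2.7) + f(-2.1) + f(-1.5) + f(-0.9) + f(-0.3)].
Sum ≈ 18.802.

18.802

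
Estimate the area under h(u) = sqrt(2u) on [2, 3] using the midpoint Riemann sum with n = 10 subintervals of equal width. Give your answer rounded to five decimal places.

2.23235

Δu = (3 − 2)/10 = 0.1.
Midpoints: 2.05, 2.15, 2.25, 2.35, 2.45, 2.55, 2.65, 2.75, 2.85, 2.95.
h(2.05) ≈ 2.02485, h(2.15) ≈ 2.07364, h(2.25) ≈ 2.12132, h(2.35) ≈ 2.16795, h(2.45) ≈ 2.21359, h(2.55) ≈ 2.25832, h(2.65) ≈ 2.30217, h(2.75) ≈ 2.34521, h(2.85) ≈ 2.38747, h(2.95) ≈ 2.42899.
Sum = Δu · [h(2.05) + h(2.15) + h(2.25) + ...].
Sum ≈ 2.23235.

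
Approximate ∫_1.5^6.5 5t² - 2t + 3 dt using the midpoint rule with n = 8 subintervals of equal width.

426.26953125

Δt = (6.5 − 1.5)/8 = 0.625.
Midpoints: 1.8125, 2.4375, 3.0625, 3.6875, 4.3125, 4.9375, 5.5625, 6.1875.
f(1.8125) = 15.80078125, f(2.4375) = 27.83203125, f(3.0625) = 43.76953125, f(3.6875) = 63.61328125, f(4.3125) = 87.36328125, f(4.9375) = 115.01953125, f(5.5625) = 146.58203125, f(6.1875) = 182.05078125.
Sum = Δt · [f(1.8125) + f(2.4375) + f(3.0625) + ...].
Sum = 426.26953125.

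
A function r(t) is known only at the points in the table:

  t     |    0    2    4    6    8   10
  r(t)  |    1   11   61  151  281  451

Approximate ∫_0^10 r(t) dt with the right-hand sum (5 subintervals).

1910

Δt = 2.
Sum = 2·[11 + 61 + 151 + 281 + 451] = 1910.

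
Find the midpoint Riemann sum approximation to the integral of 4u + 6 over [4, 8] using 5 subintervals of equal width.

120

Δu = (8 − 4)/5 = 0.8.
Midpoints: 4.4, 5.2, 6, 6.8, 7.6.
f(4.4) = 23.6, f(5.2) = 26.8, f(6) = 30, f(6.8) = 33.2, f(7.6) = 36.4.
Sum = Δu · [f(4.4) + f(5.2) + f(6) + f(6.8) + f(7.6)].
Sum = 120.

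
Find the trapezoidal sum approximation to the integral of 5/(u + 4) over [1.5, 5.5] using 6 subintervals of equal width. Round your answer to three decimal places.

Δu = (5.5 − 1.5)/6 = 2/3.
f(1.5) = 10/11, f(13/6) = 30/37, f(17/6) = 30/41, f(3.5) = 2/3, f(25/6) = 30/49, f(29/6) = 30/53, f(5.5) = 10/19.
T_6 = (Δu/2)·[f(u_0) + 2f(u_1) + ... + 2f(u_{5}) + f(u_6)].
Sum ≈ 2.737.

2.737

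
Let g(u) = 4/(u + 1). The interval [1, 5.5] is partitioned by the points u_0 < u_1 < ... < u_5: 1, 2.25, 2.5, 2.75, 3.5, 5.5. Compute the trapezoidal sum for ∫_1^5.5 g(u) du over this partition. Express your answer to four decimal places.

Subinterval widths: 1.25, 0.25, 0.25, 0.75, 2.
g(1) = 2, g(2.25) = 16/13, g(2.5) = 8/7, g(2.75) = 16/15, g(3.5) = 8/9, g(5.5) = 8/13.
On each subinterval the trapezoid contributes (Δu_i/2)·[g(u_{i-1}) + g(u_i)].
Sum ≈ 4.8297.

4.8297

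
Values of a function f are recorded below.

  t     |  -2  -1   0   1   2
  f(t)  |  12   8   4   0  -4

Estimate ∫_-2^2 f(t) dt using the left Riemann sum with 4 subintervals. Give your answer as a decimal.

24

Δt = 1.
Sum = 1·[12 + 8 + 4 + 0] = 24.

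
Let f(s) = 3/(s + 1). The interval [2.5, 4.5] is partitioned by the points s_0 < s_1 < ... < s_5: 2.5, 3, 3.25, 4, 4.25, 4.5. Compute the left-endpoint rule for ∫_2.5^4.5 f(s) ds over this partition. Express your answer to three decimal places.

1.438

Subinterval widths: 0.5, 0.25, 0.75, 0.25, 0.25.
Left endpoints: 2.5, 3, 3.25, 4, 4.25.
f(2.5) = 6/7, f(3) = 0.75, f(3.25) = 12/17, f(4) = 0.6, f(4.25) = 4/7.
Sum = Σ Δs_i · f(s_i).
Sum ≈ 1.438.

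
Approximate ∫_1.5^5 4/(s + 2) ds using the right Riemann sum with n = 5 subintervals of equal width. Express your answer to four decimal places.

2.5825

Δs = (5 − 1.5)/5 = 0.7.
Right endpoints: 2.2, 2.9, 3.6, 4.3, 5.
f(2.2) = 20/21, f(2.9) = 40/49, f(3.6) = 5/7, f(4.3) = 40/63, f(5) = 4/7.
Sum = Δs · [f(2.2) + f(2.9) + f(3.6) + f(4.3) + f(5)].
Sum ≈ 2.5825.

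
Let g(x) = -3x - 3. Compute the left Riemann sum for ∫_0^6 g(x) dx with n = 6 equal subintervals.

Δx = (6 − 0)/6 = 1.
Left endpoints: 0, 1, 2, 3, 4, 5.
g(0) = -3, g(1) = -6, g(2) = -9, g(3) = -12, g(4) = -15, g(5) = -18.
Sum = Δx · [g(0) + g(1) + g(2) + ...].
Sum = -63.

-63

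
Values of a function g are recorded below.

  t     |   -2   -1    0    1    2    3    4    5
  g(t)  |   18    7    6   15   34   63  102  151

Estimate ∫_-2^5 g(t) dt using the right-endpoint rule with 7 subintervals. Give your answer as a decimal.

378

Δt = 1.
Sum = 1·[7 + 6 + 15 + 34 + 63 + 102 + 151] = 378.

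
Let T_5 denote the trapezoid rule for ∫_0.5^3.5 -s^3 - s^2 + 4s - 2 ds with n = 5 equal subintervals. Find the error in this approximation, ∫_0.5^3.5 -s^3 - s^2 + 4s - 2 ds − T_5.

1.26

Exact integral: ∫_0.5^3.5 f(s) ds = -33.75.
T_5 = -35.01.
Error = -33.75 − (-35.01) = 1.26.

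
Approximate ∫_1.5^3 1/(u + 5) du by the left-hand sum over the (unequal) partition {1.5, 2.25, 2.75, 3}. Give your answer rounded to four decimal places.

Subinterval widths: 0.75, 0.5, 0.25.
Left endpoints: 1.5, 2.25, 2.75.
f(1.5) = 2/13, f(2.25) = 4/29, f(2.75) = 4/31.
Sum = Σ Δu_i · f(u_i).
Sum ≈ 0.2166.

0.2166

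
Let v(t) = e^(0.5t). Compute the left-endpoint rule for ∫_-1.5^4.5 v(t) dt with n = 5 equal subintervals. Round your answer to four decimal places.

13.1592

Δt = (4.5 − (-1.5))/5 = 1.2.
Left endpoints: -1.5, -0.3, 0.9, 2.1, 3.3.
v(-1.5) ≈ 0.4724, v(-0.3) ≈ 0.8607, v(0.9) ≈ 1.5683, v(2.1) ≈ 2.8577, v(3.3) ≈ 5.2070.
Sum = Δt · [v(-1.5) + v(-0.3) + v(0.9) + v(2.1) + v(3.3)].
Sum ≈ 13.1592.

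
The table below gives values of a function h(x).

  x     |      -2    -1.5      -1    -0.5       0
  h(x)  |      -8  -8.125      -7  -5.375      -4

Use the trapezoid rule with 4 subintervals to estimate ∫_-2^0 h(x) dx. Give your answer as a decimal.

-13.25

Δx = 0.5.
T_4 = (0.5/2)·[(-8) + 2·(-8.125) + 2·(-7) + 2·(-5.375) + (-4)] = -13.25.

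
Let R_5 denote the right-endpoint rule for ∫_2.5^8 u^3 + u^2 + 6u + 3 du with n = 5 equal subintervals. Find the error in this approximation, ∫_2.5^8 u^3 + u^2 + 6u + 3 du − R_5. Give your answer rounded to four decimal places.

-341.4973

Exact integral: ∫_2.5^8 f(u) du ≈ 1369.442708.
R_5 = 1710.94.
Error ≈ 1369.442708 − 1710.94 ≈ -341.4973.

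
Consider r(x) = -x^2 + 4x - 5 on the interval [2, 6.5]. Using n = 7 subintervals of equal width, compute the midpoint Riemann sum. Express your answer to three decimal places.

Δx = (6.5 − 2)/7 = 9/14.
Midpoints: 65/28, 83/28, 101/28, 4.25, 137/28, 155/28, 173/28.
r(65/28) = -865/784, r(83/28) = -1513/784, r(101/28) = -2809/784, r(4.25) = -6.0625, r(137/28) = -7345/784, r(155/28) = -10585/784, r(173/28) = -14473/784.
Sum = Δx · [r(65/28) + r(83/28) + r(101/28) + ...].
Sum ≈ -34.720.

-34.720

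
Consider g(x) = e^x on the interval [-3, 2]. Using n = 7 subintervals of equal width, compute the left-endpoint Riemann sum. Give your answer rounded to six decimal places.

Δx = (2 − (-3))/7 = 5/7.
Left endpoints: -3, -16/7, -11/7, -6/7, -1/7, 4/7, 9/7.
g(-3) ≈ 0.049787, g(-16/7) ≈ 0.101701, g(-11/7) ≈ 0.207748, g(-6/7) ≈ 0.424373, g(-1/7) ≈ 0.866878, g(4/7) ≈ 1.770795, g(9/7) ≈ 3.617251.
Sum = Δx · [g(-3) + g(-16/7) + g(-11/7) + ...].
Sum ≈ 5.027524.

5.027524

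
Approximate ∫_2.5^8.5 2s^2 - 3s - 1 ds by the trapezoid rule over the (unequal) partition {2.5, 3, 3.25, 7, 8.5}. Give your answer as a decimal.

Subinterval widths: 0.5, 0.25, 3.75, 1.5.
f(2.5) = 4, f(3) = 8, f(3.25) = 10.375, f(7) = 76, f(8.5) = 118.
On each subinterval the trapezoid contributes (Δs_i/2)·[f(s_{i-1}) + f(s_i)].
Sum = 312.75.

312.75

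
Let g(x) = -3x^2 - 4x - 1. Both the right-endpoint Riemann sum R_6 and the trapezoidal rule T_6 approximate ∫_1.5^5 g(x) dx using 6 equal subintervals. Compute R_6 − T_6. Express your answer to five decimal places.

-23.98958

R_6 ≈ -195.2100694.
T_6 ≈ -171.2204861.
R_6 − T_6 ≈ -23.98958.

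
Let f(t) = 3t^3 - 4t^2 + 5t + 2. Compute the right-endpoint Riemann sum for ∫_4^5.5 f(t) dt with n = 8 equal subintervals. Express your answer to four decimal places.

Δt = (5.5 − 4)/8 = 0.1875.
Right endpoints: 4.1875, 4.375, 4.5625, 4.75, 4.9375, 5.125, 5.3125, 5.5.
f(4.1875) = 708945/4096, f(4.375) = 101649/512, f(4.5625) = 927627/4096, f(4.75) = 257.015625, f(4.9375) = 1189005/4096, f(5.125) = 167115/512, f(5.3125) = 1496967/4096, f(5.5) = 407.625.
Sum = Δt · [f(4.1875) + f(4.375) + f(4.5625) + ...].
Sum ≈ 420.9148.

420.9148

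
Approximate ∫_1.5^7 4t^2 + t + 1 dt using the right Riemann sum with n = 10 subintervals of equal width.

535.755

Δt = (7 − 1.5)/10 = 0.55.
Right endpoints: 2.05, 2.6, 3.15, 3.7, 4.25, 4.8, 5.35, 5.9, 6.45, 7.
f(2.05) = 19.86, f(2.6) = 30.64, f(3.15) = 43.84, f(3.7) = 59.46, f(4.25) = 77.5, f(4.8) = 97.96, f(5.35) = 120.84, f(5.9) = 146.14, f(6.45) = 173.86, f(7) = 204.
Sum = Δt · [f(2.05) + f(2.6) + f(3.15) + ...].
Sum = 535.755.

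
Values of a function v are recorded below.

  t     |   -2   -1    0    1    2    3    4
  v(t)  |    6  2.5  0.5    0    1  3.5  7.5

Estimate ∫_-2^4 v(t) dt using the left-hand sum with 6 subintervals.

Δt = 1.
Sum = 1·[6 + 2.5 + 0.5 + 0 + 1 + 3.5] = 13.5.

13.5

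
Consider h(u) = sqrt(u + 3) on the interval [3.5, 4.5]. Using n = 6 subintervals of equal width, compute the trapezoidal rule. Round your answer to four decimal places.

2.6452

Δu = (4.5 − 3.5)/6 = 1/6.
h(3.5) ≈ 2.5495, h(11/3) ≈ 2.5820, h(23/6) ≈ 2.6141, h(4) ≈ 2.6458, h(25/6) ≈ 2.6771, h(13/3) ≈ 2.7080, h(4.5) ≈ 2.7386.
T_6 = (Δu/2)·[h(u_0) + 2h(u_1) + ... + 2h(u_{5}) + h(u_6)].
Sum ≈ 2.6452.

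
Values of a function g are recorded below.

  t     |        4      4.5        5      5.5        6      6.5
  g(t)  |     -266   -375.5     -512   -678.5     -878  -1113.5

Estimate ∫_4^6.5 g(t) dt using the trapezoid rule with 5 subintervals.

-1566.875

Δt = 0.5.
T_5 = (0.5/2)·[(-266) + 2·(-375.5) + 2·(-512) + 2·(-678.5) + 2·(-878) + (-1113.5)] = -1566.875.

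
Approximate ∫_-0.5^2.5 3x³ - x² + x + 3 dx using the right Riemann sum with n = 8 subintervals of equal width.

Δx = (2.5 − (-0.5))/8 = 0.375.
Right endpoints: -0.125, 0.25, 0.625, 1, 1.375, 1.75, 2.125, 2.5.
f(-0.125) = 1461/512, f(0.25) = 3.234375, f(0.625) = 2031/512, f(1) = 6, f(1.375) = 5265/512, f(1.75) = 17.765625, f(2.125) = 15051/512, f(2.5) = 46.125.
Sum = Δx · [f(-0.125) + f(0.25) + f(0.625) + ...].
Sum = 44.859375.

44.859375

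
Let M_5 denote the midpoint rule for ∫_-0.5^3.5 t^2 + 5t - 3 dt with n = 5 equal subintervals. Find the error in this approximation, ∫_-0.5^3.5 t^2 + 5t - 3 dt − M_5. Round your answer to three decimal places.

Exact integral: ∫_-0.5^3.5 f(t) dt ≈ 32.33333.
M_5 = 32.12.
Error ≈ 32.33333 − 32.12 ≈ 0.213.

0.213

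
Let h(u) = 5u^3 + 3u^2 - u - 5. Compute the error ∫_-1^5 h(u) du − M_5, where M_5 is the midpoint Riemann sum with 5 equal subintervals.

Exact integral: ∫_-1^5 h(u) du = 864.
M_5 = 840.24.
Error = 864 − 840.24 = 23.76.

23.76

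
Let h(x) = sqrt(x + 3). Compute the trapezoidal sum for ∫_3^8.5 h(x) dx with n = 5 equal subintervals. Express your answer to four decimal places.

16.1953

Δx = (8.5 − 3)/5 = 1.1.
h(3) ≈ 2.4495, h(4.1) ≈ 2.6646, h(5.2) ≈ 2.8636, h(6.3) ≈ 3.0496, h(7.4) ≈ 3.2249, h(8.5) ≈ 3.3912.
T_5 = (Δx/2)·[h(x_0) + 2h(x_1) + ... + 2h(x_{4}) + h(x_5)].
Sum ≈ 16.1953.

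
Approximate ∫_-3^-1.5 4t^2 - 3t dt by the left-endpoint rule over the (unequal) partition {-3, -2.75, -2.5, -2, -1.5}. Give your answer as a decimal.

48.125

Subinterval widths: 0.25, 0.25, 0.5, 0.5.
Left endpoints: -3, -2.75, -2.5, -2.
f(-3) = 45, f(-2.75) = 38.5, f(-2.5) = 32.5, f(-2) = 22.
Sum = Σ Δt_i · f(t_i).
Sum = 48.125.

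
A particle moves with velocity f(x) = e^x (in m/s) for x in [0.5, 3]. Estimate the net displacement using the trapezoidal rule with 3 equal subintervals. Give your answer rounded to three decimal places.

Δx = (3 − 0.5)/3 = 5/6.
f(0.5) ≈ 1.649, f(4/3) ≈ 3.794, f(13/6) ≈ 8.729, f(3) ≈ 20.086.
T_3 = (Δx/2)·[f(x_0) + 2f(x_1) + 2f(x_2) + f(x_3)].
Sum ≈ 19.492.

19.492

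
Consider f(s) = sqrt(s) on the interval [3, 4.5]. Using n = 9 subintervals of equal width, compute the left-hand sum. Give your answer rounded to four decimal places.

Δs = (4.5 − 3)/9 = 1/6.
Left endpoints: 3, 19/6, 10/3, 3.5, 11/3, 23/6, 4, 25/6, 13/3.
f(3) ≈ 1.7321, f(19/6) ≈ 1.7795, f(10/3) ≈ 1.8257, f(3.5) ≈ 1.8708, f(11/3) ≈ 1.9149, f(23/6) ≈ 1.9579, f(4) ≈ 2.0000, f(25/6) ≈ 2.0412, f(13/3) ≈ 2.0817.
Sum = Δs · [f(3) + f(19/6) + f(10/3) + ...].
Sum ≈ 2.8673.

2.8673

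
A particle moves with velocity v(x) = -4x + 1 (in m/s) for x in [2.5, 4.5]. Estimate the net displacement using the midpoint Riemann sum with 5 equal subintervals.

Δx = (4.5 − 2.5)/5 = 0.4.
Midpoints: 2.7, 3.1, 3.5, 3.9, 4.3.
v(2.7) = -9.8, v(3.1) = -11.4, v(3.5) = -13, v(3.9) = -14.6, v(4.3) = -16.2.
Sum = Δx · [v(2.7) + v(3.1) + v(3.5) + v(3.9) + v(4.3)].
Sum = -26.

-26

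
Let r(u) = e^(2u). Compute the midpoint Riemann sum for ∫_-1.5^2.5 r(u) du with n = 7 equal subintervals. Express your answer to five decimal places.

Δu = (2.5 − (-1.5))/7 = 4/7.
Midpoints: -17/14, -9/14, -1/14, 0.5, 15/14, 23/14, 31/14.
r(-17/14) ≈ 0.08816, r(-9/14) ≈ 0.27645, r(-1/14) ≈ 0.86688, r(0.5) ≈ 2.71828, r(15/14) ≈ 8.52376, r(23/14) ≈ 26.72807, r(31/14) ≈ 83.81160.
Sum = Δu · [r(-17/14) + r(-9/14) + r(-1/14) + ...].
Sum ≈ 70.29326.

70.29326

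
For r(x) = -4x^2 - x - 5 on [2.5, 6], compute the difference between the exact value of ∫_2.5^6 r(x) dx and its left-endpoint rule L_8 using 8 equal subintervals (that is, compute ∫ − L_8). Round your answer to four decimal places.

Exact integral: ∫_2.5^6 r(x) dx ≈ -299.541667.
L_8 = -273.19140625.
Error ≈ -299.541667 − (-273.19140625) ≈ -26.3503.

-26.3503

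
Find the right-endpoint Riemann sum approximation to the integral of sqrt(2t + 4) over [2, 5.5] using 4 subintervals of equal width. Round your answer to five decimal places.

12.27336

Δt = (5.5 − 2)/4 = 0.875.
Right endpoints: 2.875, 3.75, 4.625, 5.5.
f(2.875) ≈ 3.12250, f(3.75) ≈ 3.39116, f(4.625) ≈ 3.64005, f(5.5) ≈ 3.87298.
Sum = Δt · [f(2.875) + f(3.75) + f(4.625) + f(5.5)].
Sum ≈ 12.27336.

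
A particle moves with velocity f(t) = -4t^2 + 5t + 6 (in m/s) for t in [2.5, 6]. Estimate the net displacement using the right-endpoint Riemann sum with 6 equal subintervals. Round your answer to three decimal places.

Δt = (6 − 2.5)/6 = 7/12.
Right endpoints: 37/12, 11/3, 4.25, 29/6, 65/12, 6.
f(37/12) = -299/18, f(11/3) = -265/9, f(4.25) = -45, f(29/6) = -1139/18, f(65/12) = -1517/18, f(6) = -108.
Sum = Δt · [f(37/12) + f(11/3) + f(4.25) + ...].
Sum ≈ -202.190.

-202.190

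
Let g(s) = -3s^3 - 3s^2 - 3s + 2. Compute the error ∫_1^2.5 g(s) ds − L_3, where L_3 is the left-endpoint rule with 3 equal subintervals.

-14.859375

Exact integral: ∫_1^2.5 g(s) ds = -48.046875.
L_3 = -33.1875.
Error = -48.046875 − (-33.1875) = -14.859375.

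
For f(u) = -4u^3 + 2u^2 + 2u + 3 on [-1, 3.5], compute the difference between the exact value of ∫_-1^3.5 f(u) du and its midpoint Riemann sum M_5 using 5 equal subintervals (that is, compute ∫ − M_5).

-3.94875

Exact integral: ∫_-1^3.5 f(u) du = -95.0625.
M_5 = -91.11375.
Error = -95.0625 − (-91.11375) = -3.94875.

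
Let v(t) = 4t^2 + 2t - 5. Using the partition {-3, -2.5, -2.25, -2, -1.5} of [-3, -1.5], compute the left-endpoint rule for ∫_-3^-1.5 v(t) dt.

Subinterval widths: 0.5, 0.25, 0.25, 0.5.
Left endpoints: -3, -2.5, -2.25, -2.
v(-3) = 25, v(-2.5) = 15, v(-2.25) = 10.75, v(-2) = 7.
Sum = Σ Δt_i · v(t_i).
Sum = 22.4375.

22.4375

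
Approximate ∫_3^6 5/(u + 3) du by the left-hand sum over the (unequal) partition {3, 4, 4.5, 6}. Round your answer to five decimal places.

2.19048

Subinterval widths: 1, 0.5, 1.5.
Left endpoints: 3, 4, 4.5.
f(3) = 5/6, f(4) = 5/7, f(4.5) = 2/3.
Sum = Σ Δu_i · f(u_i).
Sum ≈ 2.19048.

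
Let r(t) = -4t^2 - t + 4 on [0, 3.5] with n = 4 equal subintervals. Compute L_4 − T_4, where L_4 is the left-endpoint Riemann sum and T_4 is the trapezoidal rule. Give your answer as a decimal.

22.96875

L_4 = -28.109375.
T_4 = -51.078125.
L_4 − T_4 = 22.96875.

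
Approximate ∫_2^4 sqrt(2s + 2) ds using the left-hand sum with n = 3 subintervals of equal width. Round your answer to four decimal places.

Δs = (4 − 2)/3 = 2/3.
Left endpoints: 2, 8/3, 10/3.
f(2) ≈ 2.4495, f(8/3) ≈ 2.7080, f(10/3) ≈ 2.9439.
Sum = Δs · [f(2) + f(8/3) + f(10/3)].
Sum ≈ 5.4009.

5.4009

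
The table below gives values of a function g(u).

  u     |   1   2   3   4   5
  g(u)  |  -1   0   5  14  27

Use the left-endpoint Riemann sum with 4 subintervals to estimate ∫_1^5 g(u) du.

18

Δu = 1.
Sum = 1·[(-1) + 0 + 5 + 14] = 18.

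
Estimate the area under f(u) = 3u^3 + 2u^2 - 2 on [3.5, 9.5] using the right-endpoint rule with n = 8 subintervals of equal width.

7536.09375

Δu = (9.5 − 3.5)/8 = 0.75.
Right endpoints: 4.25, 5, 5.75, 6.5, 7.25, 8, 8.75, 9.5.
f(4.25) = 264.421875, f(5) = 423, f(5.75) = 634.453125, f(6.5) = 906.375, f(7.25) = 1246.359375, f(8) = 1662, f(8.75) = 2160.890625, f(9.5) = 2750.625.
Sum = Δu · [f(4.25) + f(5) + f(5.75) + ...].
Sum = 7536.09375.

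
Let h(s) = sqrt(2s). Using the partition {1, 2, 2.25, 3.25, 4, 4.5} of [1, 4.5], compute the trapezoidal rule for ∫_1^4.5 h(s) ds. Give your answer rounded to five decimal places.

8.03152

Subinterval widths: 1, 0.25, 1, 0.75, 0.5.
h(1) ≈ 1.41421, h(2) ≈ 2.00000, h(2.25) ≈ 2.12132, h(3.25) ≈ 2.54951, h(4) ≈ 2.82843, h(4.5) ≈ 3.00000.
On each subinterval the trapezoid contributes (Δs_i/2)·[h(s_{i-1}) + h(s_i)].
Sum ≈ 8.03152.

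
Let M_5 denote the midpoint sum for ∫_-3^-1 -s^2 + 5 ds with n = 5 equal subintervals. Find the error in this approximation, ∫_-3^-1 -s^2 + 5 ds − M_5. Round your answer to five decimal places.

Exact integral: ∫_-3^-1 f(s) ds ≈ 1.3333333.
M_5 = 1.36.
Error ≈ 1.3333333 − 1.36 ≈ -0.02667.

-0.02667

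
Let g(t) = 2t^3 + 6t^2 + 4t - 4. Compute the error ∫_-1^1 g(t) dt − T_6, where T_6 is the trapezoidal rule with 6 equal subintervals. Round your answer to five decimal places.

-0.22222

Exact integral: ∫_-1^1 g(t) dt = -4.
T_6 ≈ -3.7777778.
Error ≈ -4 − (-3.7777778) ≈ -0.22222.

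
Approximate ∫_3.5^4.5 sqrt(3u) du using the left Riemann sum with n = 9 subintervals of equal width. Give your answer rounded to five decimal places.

3.43768

Δu = (4.5 − 3.5)/9 = 1/9.
Left endpoints: 3.5, 65/18, 67/18, 23/6, 71/18, 73/18, 25/6, 77/18, 79/18.
f(3.5) ≈ 3.24037, f(65/18) ≈ 3.29140, f(67/18) ≈ 3.34166, f(23/6) ≈ 3.39116, f(71/18) ≈ 3.43996, f(73/18) ≈ 3.48807, f(25/6) ≈ 3.53553, f(77/18) ≈ 3.58236, f(79/18) ≈ 3.62859.
Sum = Δu · [f(3.5) + f(65/18) + f(67/18) + ...].
Sum ≈ 3.43768.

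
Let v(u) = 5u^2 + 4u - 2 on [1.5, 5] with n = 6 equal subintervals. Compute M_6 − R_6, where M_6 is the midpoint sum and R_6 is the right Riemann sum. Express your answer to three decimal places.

M_6 ≈ 240.71209.
R_6 ≈ 279.46123.
M_6 − R_6 ≈ -38.749.

-38.749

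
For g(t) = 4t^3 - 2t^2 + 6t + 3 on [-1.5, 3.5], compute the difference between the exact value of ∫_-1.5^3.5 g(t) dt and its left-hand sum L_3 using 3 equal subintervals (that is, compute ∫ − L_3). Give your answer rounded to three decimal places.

139.352

Exact integral: ∫_-1.5^3.5 g(t) dt ≈ 159.16667.
L_3 ≈ 19.81481.
Error ≈ 159.16667 − 19.81481 ≈ 139.352.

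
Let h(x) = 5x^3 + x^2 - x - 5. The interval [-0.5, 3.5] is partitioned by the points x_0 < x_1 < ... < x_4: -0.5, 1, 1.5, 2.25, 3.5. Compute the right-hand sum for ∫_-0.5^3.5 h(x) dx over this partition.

320.04296875

Subinterval widths: 1.5, 0.5, 0.75, 1.25.
Right endpoints: 1, 1.5, 2.25, 3.5.
h(1) = 0, h(1.5) = 12.625, h(2.25) = 54.765625, h(3.5) = 218.125.
Sum = Σ Δx_i · h(x_i).
Sum = 320.04296875.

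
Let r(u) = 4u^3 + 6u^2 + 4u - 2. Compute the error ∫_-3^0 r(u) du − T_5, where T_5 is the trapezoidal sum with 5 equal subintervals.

2.16

Exact integral: ∫_-3^0 r(u) du = -51.
T_5 = -53.16.
Error = -51 − (-53.16) = 2.16.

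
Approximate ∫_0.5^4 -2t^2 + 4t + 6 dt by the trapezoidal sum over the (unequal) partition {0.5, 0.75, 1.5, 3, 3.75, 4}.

8.5

Subinterval widths: 0.25, 0.75, 1.5, 0.75, 0.25.
f(0.5) = 7.5, f(0.75) = 7.875, f(1.5) = 7.5, f(3) = 0, f(3.75) = -7.125, f(4) = -10.
On each subinterval the trapezoid contributes (Δt_i/2)·[f(t_{i-1}) + f(t_i)].
Sum = 8.5.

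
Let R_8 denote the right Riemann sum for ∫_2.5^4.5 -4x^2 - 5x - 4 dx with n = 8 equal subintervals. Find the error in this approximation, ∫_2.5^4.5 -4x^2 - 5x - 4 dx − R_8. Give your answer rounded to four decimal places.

Exact integral: ∫_2.5^4.5 f(x) dx ≈ -143.666667.
R_8 = -152.
Error ≈ -143.666667 − (-152) ≈ 8.3333.

8.3333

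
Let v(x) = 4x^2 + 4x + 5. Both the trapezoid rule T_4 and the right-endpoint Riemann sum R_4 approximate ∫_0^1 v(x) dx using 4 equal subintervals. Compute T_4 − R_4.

-1

T_4 = 8.375.
R_4 = 9.375.
T_4 − R_4 = -1.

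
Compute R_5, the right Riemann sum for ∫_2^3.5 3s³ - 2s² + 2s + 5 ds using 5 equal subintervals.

Δs = (3.5 − 2)/5 = 0.3.
Right endpoints: 2.3, 2.6, 2.9, 3.2, 3.5.
f(2.3) = 35.521, f(2.6) = 49.408, f(2.9) = 67.147, f(3.2) = 89.224, f(3.5) = 116.125.
Sum = Δs · [f(2.3) + f(2.6) + f(2.9) + f(3.2) + f(3.5)].
Sum = 107.2275.

107.2275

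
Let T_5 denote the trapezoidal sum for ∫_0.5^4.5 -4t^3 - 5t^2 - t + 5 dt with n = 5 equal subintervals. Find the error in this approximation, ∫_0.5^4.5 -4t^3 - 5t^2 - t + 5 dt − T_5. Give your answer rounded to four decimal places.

14.9333

Exact integral: ∫_0.5^4.5 f(t) dt ≈ -551.666667.
T_5 = -566.6.
Error ≈ -551.666667 − (-566.6) ≈ 14.9333.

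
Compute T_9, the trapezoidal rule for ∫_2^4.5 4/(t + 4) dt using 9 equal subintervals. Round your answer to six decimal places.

Δt = (4.5 − 2)/9 = 5/18.
f(2) = 2/3, f(41/18) = 72/113, f(23/9) = 36/59, f(17/6) = 24/41, f(28/9) = 0.5625, f(61/18) = 72/133, f(11/3) = 12/23, f(71/18) = 72/143, f(38/9) = 18/37, f(4.5) = 8/17.
T_9 = (Δt/2)·[f(t_0) + 2f(t_1) + ... + 2f(t_{8}) + f(t_9)].
Sum ≈ 1.393585.

1.393585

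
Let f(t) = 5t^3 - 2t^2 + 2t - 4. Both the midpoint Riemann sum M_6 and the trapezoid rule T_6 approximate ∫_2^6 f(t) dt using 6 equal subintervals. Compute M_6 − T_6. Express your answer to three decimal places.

-25.778

M_6 ≈ 1468.74074.
T_6 ≈ 1494.51852.
M_6 − T_6 ≈ -25.778.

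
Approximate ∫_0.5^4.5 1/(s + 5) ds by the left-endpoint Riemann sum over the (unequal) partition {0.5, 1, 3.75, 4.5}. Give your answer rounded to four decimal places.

Subinterval widths: 0.5, 2.75, 0.75.
Left endpoints: 0.5, 1, 3.75.
f(0.5) = 2/11, f(1) = 1/6, f(3.75) = 4/35.
Sum = Σ Δs_i · f(s_i).
Sum ≈ 0.6350.

0.6350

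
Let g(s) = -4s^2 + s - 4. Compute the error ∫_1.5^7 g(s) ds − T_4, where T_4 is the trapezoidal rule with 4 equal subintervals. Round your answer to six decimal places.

6.932292

Exact integral: ∫_1.5^7 g(s) ds ≈ -451.45833333.
T_4 = -458.390625.
Error ≈ -451.45833333 − (-458.390625) ≈ 6.932292.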